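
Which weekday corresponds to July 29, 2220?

January 1, 2220 is a Saturday.
Jan 1, 2220 → Feb 1, 2220: 31 days (January has 31).
Feb 1, 2220 → Mar 1, 2220: 29 days (February has 29).
Mar 1, 2220 → Apr 1, 2220: 31 days (March has 31).
Apr 1, 2220 → May 1, 2220: 30 days (April has 30).
May 1, 2220 → Jun 1, 2220: 31 days (May has 31).
Jun 1, 2220 → Jul 1, 2220: 30 days (June has 30).
Jul 1, 2220 → Jul 29, 2220: 28 days.
Total: 210 days.
210 mod 7 = 0, so Saturday + 0 = Saturday.

Saturday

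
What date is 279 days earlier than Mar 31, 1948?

−31 → Feb 29, 1948 (end of Feb, 29 days; 248 left).
−29 → Jan 31, 1948 (end of Jan, 31 days; 219 left).
−31 → Dec 31, 1947 (end of Dec, 31 days; 188 left).
−31 → Nov 30, 1947 (end of Nov, 30 days; 157 left).
−30 → Oct 31, 1947 (end of Oct, 31 days; 127 left).
−31 → Sep 30, 1947 (end of Sep, 30 days; 96 left).
−30 → Aug 31, 1947 (end of Aug, 31 days; 66 left).
−31 → Jul 31, 1947 (end of Jul, 31 days; 35 left).
−31 → Jun 30, 1947 (end of Jun, 30 days; 4 left).
−4 → Jun 26, 1947.

June 26, 1947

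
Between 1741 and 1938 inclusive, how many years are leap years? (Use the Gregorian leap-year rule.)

Multiples of 4 in [1741,1938]: 49.
Of those, multiples of 100: 2 (not leap unless ÷400).
Multiples of 400: 0.
Leap years = 49 − 2 + 0 = 47.

47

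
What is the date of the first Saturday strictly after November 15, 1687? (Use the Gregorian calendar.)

November 22, 1687

Nov 15, 1687 is a Saturday.
From Saturday to the next Saturday is 7 days.
Nov 15, 1687 + 7 = Nov 22, 1687.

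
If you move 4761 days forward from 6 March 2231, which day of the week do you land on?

Monday

First find the weekday of Mar 6, 2231. Doomsday rule: the anchor day for the 2200s is Friday. For year 31: 31÷12 = 2 r 7, and 7÷4 = 1, so 2+7+1 = 10.
Friday + 10 ≡ Monday — that's 2231's doomsday.
In March the doomsday date is Mar 14.
Mar 6 is 8 days before Mar 14; 8 mod 7 = 1, so Monday − 1 = Sunday.
4761 mod 7 = 1, so 4761 days after a Sunday is Sunday + 1 = Monday.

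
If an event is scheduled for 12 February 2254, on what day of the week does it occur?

Doomsday rule: the anchor day for the 2200s is Friday. For year 54: 54÷12 = 4 r 6, and 6÷4 = 1, so 4+6+1 = 11.
Friday + 11 ≡ Tuesday — that's 2254's doomsday.
In February the doomsday date is Feb 28 (2254 is not a leap year).
Feb 12 is 16 days before Feb 28; 16 mod 7 = 2, so Tuesday − 2 = Sunday.

Sunday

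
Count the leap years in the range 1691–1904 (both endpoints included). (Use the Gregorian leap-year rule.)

Multiples of 4 in [1691,1904]: 54.
Of those, multiples of 100: 3 (not leap unless ÷400).
Multiples of 400: 0.
Leap years = 54 − 3 + 0 = 51.

51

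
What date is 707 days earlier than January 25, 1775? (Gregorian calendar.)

−365 (one year) → Jan 25, 1774 (342 left).
−25 → Dec 31, 1773 (end of Dec, 31 days; 317 left).
−31 → Nov 30, 1773 (end of Nov, 30 days; 286 left).
−30 → Oct 31, 1773 (end of Oct, 31 days; 256 left).
−31 → Sep 30, 1773 (end of Sep, 30 days; 225 left).
−30 → Aug 31, 1773 (end of Aug, 31 days; 195 left).
−31 → Jul 31, 1773 (end of Jul, 31 days; 164 left).
−31 → Jun 30, 1773 (end of Jun, 30 days; 133 left).
−30 → May 31, 1773 (end of May, 31 days; 103 left).
−31 → Apr 30, 1773 (end of Apr, 30 days; 72 left).
−30 → Mar 31, 1773 (end of Mar, 31 days; 42 left).
−31 → Feb 28, 1773 (end of Feb, 28 days; 11 left).
−11 → Feb 17, 1773.

February 17, 1773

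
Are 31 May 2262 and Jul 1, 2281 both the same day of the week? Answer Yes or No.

From May 31, 2262 to Jul 1, 2281 is 6971 days.
6971 mod 7 = 6, so they are different weekdays.
(May 31, 2262 is a Saturday; Jul 1, 2281 is a Friday.)

No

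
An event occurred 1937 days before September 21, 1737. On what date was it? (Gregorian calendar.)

June 2, 1732

−365 (one year) → Sep 21, 1736 (1572 left).
−366 (one year; includes Feb 29, 1736) → Sep 21, 1735 (1206 left).
−365 (one year) → Sep 21, 1734 (841 left).
−365 (one year) → Sep 21, 1733 (476 left).
−365 (one year) → Sep 21, 1732 (111 left).
−21 → Aug 31, 1732 (end of Aug, 31 days; 90 left).
−31 → Jul 31, 1732 (end of Jul, 31 days; 59 left).
−31 → Jun 30, 1732 (end of Jun, 30 days; 28 left).
−28 → Jun 2, 1732.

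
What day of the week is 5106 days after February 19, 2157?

Feb 19, 2157 is a Saturday.
5106 mod 7 = 3, so 5106 days after a Saturday is Saturday + 3 = Tuesday.

Tuesday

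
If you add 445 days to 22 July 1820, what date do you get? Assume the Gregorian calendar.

October 10, 1821

+365 (one year) → Jul 22, 1821 (80 left).
Jul has 31 days: +10 → Aug 1, 1821 (70 left).
Aug has 31 days: +31 → Sep 1, 1821 (39 left).
Sep has 30 days: +30 → Oct 1, 1821 (9 left).
+9 → Oct 10, 1821.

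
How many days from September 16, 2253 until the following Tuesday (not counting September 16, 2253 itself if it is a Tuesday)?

4

Sep 16, 2253 is a Friday.
From Friday to the next Tuesday is 4 days.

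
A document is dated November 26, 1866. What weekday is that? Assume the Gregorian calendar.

Monday

January 1, 1866 is a Monday.
Jan 1, 1866 → Feb 1, 1866: 31 days (January has 31).
Feb 1, 1866 → Mar 1, 1866: 28 days (February has 28).
Mar 1, 1866 → Apr 1, 1866: 31 days (March has 31).
Apr 1, 1866 → May 1, 1866: 30 days (April has 30).
May 1, 1866 → Jun 1, 1866: 31 days (May has 31).
Jun 1, 1866 → Jul 1, 1866: 30 days (June has 30).
Jul 1, 1866 → Aug 1, 1866: 31 days (July has 31).
Aug 1, 1866 → Sep 1, 1866: 31 days (August has 31).
Sep 1, 1866 → Oct 1, 1866: 30 days (September has 30).
Oct 1, 1866 → Nov 1, 1866: 31 days (October has 31).
Nov 1, 1866 → Nov 26, 1866: 25 days.
Total: 329 days.
329 mod 7 = 0, so Monday + 0 = Monday.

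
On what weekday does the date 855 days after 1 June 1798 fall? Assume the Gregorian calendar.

First find the weekday of Jun 1, 1798. Doomsday rule: the anchor day for the 1700s is Sunday. For year 98: 98÷12 = 8 r 2, and 2÷4 = 0, so 8+2+0 = 10.
Sunday + 10 ≡ Wednesday — that's 1798's doomsday.
In June the doomsday date is Jun 6.
Jun 1 is 5 days before Jun 6; 5 mod 7 = 5, so Wednesday − 5 = Friday.
855 mod 7 = 1, so 855 days after a Friday is Friday + 1 = Saturday.

Saturday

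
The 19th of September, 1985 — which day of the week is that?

Thursday

Doomsday rule: the anchor day for the 1900s is Wednesday. For year 85: 85÷12 = 7 r 1, and 1÷4 = 0, so 7+1+0 = 8.
Wednesday + 8 ≡ Thursday — that's 1985's doomsday.
In September the doomsday date is Sep 5.
Sep 19 is 14 days after Sep 5; 14 mod 7 = 0, so Thursday + 0 = Thursday.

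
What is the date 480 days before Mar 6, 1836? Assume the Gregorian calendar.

November 12, 1834

−366 (one year; includes Feb 29, 1836) → Mar 6, 1835 (114 left).
−6 → Feb 28, 1835 (end of Feb, 28 days; 108 left).
−28 → Jan 31, 1835 (end of Jan, 31 days; 80 left).
−31 → Dec 31, 1834 (end of Dec, 31 days; 49 left).
−31 → Nov 30, 1834 (end of Nov, 30 days; 18 left).
−18 → Nov 12, 1834.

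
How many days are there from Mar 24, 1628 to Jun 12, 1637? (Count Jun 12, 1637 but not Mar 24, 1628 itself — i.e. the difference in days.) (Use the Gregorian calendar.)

3367

Mar 24, 1628 → Mar 24, 1629: 365 days.
Mar 24, 1629 → Mar 24, 1630: 365 days.
Mar 24, 1630 → Mar 24, 1631: 365 days.
Mar 24, 1631 → Mar 24, 1632: 366 days (Feb 29, 1632 is in that span).
Mar 24, 1632 → Mar 24, 1633: 365 days.
Mar 24, 1633 → Mar 24, 1634: 365 days.
Mar 24, 1634 → Mar 24, 1635: 365 days.
Mar 24, 1635 → Mar 24, 1636: 366 days (Feb 29, 1636 is in that span).
Mar 24, 1636 → Mar 24, 1637: 365 days.
Mar 24, 1637 → Apr 24, 1637: 31 days (March has 31).
Apr 24, 1637 → May 24, 1637: 30 days (April has 30).
May 24, 1637 → Jun 12, 1637: 19 days.
Total: 3367 days.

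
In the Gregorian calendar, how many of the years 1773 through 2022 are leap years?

60

Multiples of 4 in [1773,2022]: 62.
Of those, multiples of 100: 3 (not leap unless ÷400).
Multiples of 400: 1.
Leap years = 62 − 3 + 1 = 60.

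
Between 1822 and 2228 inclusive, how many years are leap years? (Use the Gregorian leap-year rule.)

99

Multiples of 4 in [1822,2228]: 102.
Of those, multiples of 100: 4 (not leap unless ÷400).
Multiples of 400: 1.
Leap years = 102 − 4 + 1 = 99.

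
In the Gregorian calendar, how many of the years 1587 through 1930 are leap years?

83

Multiples of 4 in [1587,1930]: 86.
Of those, multiples of 100: 4 (not leap unless ÷400).
Multiples of 400: 1.
Leap years = 86 − 4 + 1 = 83.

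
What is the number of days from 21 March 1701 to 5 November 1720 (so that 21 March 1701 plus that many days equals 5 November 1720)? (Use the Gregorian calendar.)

7169

Mar 21, 1701 → Mar 21, 1702: 365 days.
Mar 21, 1702 → Mar 21, 1703: 365 days.
Mar 21, 1703 → Mar 21, 1704: 366 days (Feb 29, 1704 is in that span).
Mar 21, 1704 → Mar 21, 1705: 365 days.
Mar 21, 1705 → Mar 21, 1706: 365 days.
Mar 21, 1706 → Mar 21, 1707: 365 days.
Mar 21, 1707 → Mar 21, 1708: 366 days (Feb 29, 1708 is in that span).
Mar 21, 1708 → Mar 21, 1709: 365 days.
Mar 21, 1709 → Mar 21, 1710: 365 days.
Mar 21, 1710 → Mar 21, 1711: 365 days.
Mar 21, 1711 → Mar 21, 1712: 366 days (Feb 29, 1712 is in that span).
Mar 21, 1712 → Mar 21, 1713: 365 days.
Mar 21, 1713 → Mar 21, 1714: 365 days.
Mar 21, 1714 → Mar 21, 1715: 365 days.
Mar 21, 1715 → Mar 21, 1716: 366 days (Feb 29, 1716 is in that span).
Mar 21, 1716 → Mar 21, 1717: 365 days.
Mar 21, 1717 → Mar 21, 1718: 365 days.
Mar 21, 1718 → Mar 21, 1719: 365 days.
Mar 21, 1719 → Mar 21, 1720: 366 days (Feb 29, 1720 is in that span).
Mar 21, 1720 → Apr 21, 1720: 31 days (March has 31).
Apr 21, 1720 → May 21, 1720: 30 days (April has 30).
May 21, 1720 → Jun 21, 1720: 31 days (May has 31).
Jun 21, 1720 → Jul 21, 1720: 30 days (June has 30).
Jul 21, 1720 → Aug 21, 1720: 31 days (July has 31).
Aug 21, 1720 → Sep 21, 1720: 31 days (August has 31).
Sep 21, 1720 → Oct 21, 1720: 30 days (September has 30).
Oct 21, 1720 → Nov 5, 1720: 15 days.
Total: 7169 days.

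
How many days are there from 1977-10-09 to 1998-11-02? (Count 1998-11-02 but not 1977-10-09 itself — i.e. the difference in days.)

Oct 9, 1977 → Oct 9, 1978: 365 days.
Oct 9, 1978 → Oct 9, 1979: 365 days.
Oct 9, 1979 → Oct 9, 1980: 366 days (Feb 29, 1980 is in that span).
Oct 9, 1980 → Oct 9, 1981: 365 days.
Oct 9, 1981 → Oct 9, 1982: 365 days.
Oct 9, 1982 → Oct 9, 1983: 365 days.
Oct 9, 1983 → Oct 9, 1984: 366 days (Feb 29, 1984 is in that span).
Oct 9, 1984 → Oct 9, 1985: 365 days.
Oct 9, 1985 → Oct 9, 1986: 365 days.
Oct 9, 1986 → Oct 9, 1987: 365 days.
Oct 9, 1987 → Oct 9, 1988: 366 days (Feb 29, 1988 is in that span).
Oct 9, 1988 → Oct 9, 1989: 365 days.
Oct 9, 1989 → Oct 9, 1990: 365 days.
Oct 9, 1990 → Oct 9, 1991: 365 days.
Oct 9, 1991 → Oct 9, 1992: 366 days (Feb 29, 1992 is in that span).
Oct 9, 1992 → Oct 9, 1993: 365 days.
Oct 9, 1993 → Oct 9, 1994: 365 days.
Oct 9, 1994 → Oct 9, 1995: 365 days.
Oct 9, 1995 → Oct 9, 1996: 366 days (Feb 29, 1996 is in that span).
Oct 9, 1996 → Oct 9, 1997: 365 days.
Oct 9, 1997 → Nov 9, 1997: 31 days (October has 31).
Nov 9, 1997 → Dec 9, 1997: 30 days (November has 30).
Dec 9, 1997 → Jan 9, 1998: 31 days (December has 31).
Jan 9, 1998 → Feb 9, 1998: 31 days (January has 31).
Feb 9, 1998 → Mar 9, 1998: 28 days (February has 28).
Mar 9, 1998 → Apr 9, 1998: 31 days (March has 31).
Apr 9, 1998 → May 9, 1998: 30 days (April has 30).
May 9, 1998 → Jun 9, 1998: 31 days (May has 31).
Jun 9, 1998 → Jul 9, 1998: 30 days (June has 30).
Jul 9, 1998 → Aug 9, 1998: 31 days (July has 31).
Aug 9, 1998 → Sep 9, 1998: 31 days (August has 31).
Sep 9, 1998 → Oct 9, 1998: 30 days (September has 30).
Oct 9, 1998 → Nov 2, 1998: 24 days.
Total: 7694 days.

7694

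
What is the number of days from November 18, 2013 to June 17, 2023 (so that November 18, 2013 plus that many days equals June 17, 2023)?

3498

Nov 18, 2013 → Nov 18, 2014: 365 days.
Nov 18, 2014 → Nov 18, 2015: 365 days.
Nov 18, 2015 → Nov 18, 2016: 366 days (Feb 29, 2016 is in that span).
Nov 18, 2016 → Nov 18, 2017: 365 days.
Nov 18, 2017 → Nov 18, 2018: 365 days.
Nov 18, 2018 → Nov 18, 2019: 365 days.
Nov 18, 2019 → Nov 18, 2020: 366 days (Feb 29, 2020 is in that span).
Nov 18, 2020 → Nov 18, 2021: 365 days.
Nov 18, 2021 → Nov 18, 2022: 365 days.
Nov 18, 2022 → Dec 18, 2022: 30 days (November has 30).
Dec 18, 2022 → Jan 18, 2023: 31 days (December has 31).
Jan 18, 2023 → Feb 18, 2023: 31 days (January has 31).
Feb 18, 2023 → Mar 18, 2023: 28 days (February has 28).
Mar 18, 2023 → Apr 18, 2023: 31 days (March has 31).
Apr 18, 2023 → May 18, 2023: 30 days (April has 30).
May 18, 2023 → Jun 17, 2023: 30 days.
Total: 3498 days.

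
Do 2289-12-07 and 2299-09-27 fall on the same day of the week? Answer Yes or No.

No

From Dec 7, 2289 to Sep 27, 2299 is 3581 days.
3581 mod 7 = 4, so they are different weekdays.
(Dec 7, 2289 is a Saturday; Sep 27, 2299 is a Wednesday.)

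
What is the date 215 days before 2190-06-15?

−15 → May 31, 2190 (end of May, 31 days; 200 left).
−31 → Apr 30, 2190 (end of Apr, 30 days; 169 left).
−30 → Mar 31, 2190 (end of Mar, 31 days; 139 left).
−31 → Feb 28, 2190 (end of Feb, 28 days; 108 left).
−28 → Jan 31, 2190 (end of Jan, 31 days; 80 left).
−31 → Dec 31, 2189 (end of Dec, 31 days; 49 left).
−31 → Nov 30, 2189 (end of Nov, 30 days; 18 left).
−18 → Nov 12, 2189.

November 12, 2189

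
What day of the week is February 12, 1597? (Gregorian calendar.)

Doomsday rule: the anchor day for the 1500s is Wednesday. For year 97: 97÷12 = 8 r 1, and 1÷4 = 0, so 8+1+0 = 9.
Wednesday + 9 ≡ Friday — that's 1597's doomsday.
In February the doomsday date is Feb 28 (1597 is not a leap year).
Feb 12 is 16 days before Feb 28; 16 mod 7 = 2, so Friday − 2 = Wednesday.

Wednesday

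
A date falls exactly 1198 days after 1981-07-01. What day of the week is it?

Thursday

Jul 1, 1981 is a Wednesday.
1198 mod 7 = 1, so 1198 days after a Wednesday is Wednesday + 1 = Thursday.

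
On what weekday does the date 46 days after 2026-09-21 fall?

Friday

Sep 21, 2026 is a Monday.
46 mod 7 = 4, so 46 days after a Monday is Monday + 4 = Friday.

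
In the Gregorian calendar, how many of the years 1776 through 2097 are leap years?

79

Multiples of 4 in [1776,2097]: 81.
Of those, multiples of 100: 3 (not leap unless ÷400).
Multiples of 400: 1.
Leap years = 81 − 3 + 1 = 79.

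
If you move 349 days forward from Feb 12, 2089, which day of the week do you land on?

Friday

Feb 12, 2089 is a Saturday.
349 mod 7 = 6, so 349 days after a Saturday is Saturday + 6 = Friday.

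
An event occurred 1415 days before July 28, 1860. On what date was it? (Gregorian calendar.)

−366 (one year; includes Feb 29, 1860) → Jul 28, 1859 (1049 left).
−365 (one year) → Jul 28, 1858 (684 left).
−365 (one year) → Jul 28, 1857 (319 left).
−28 → Jun 30, 1857 (end of Jun, 30 days; 291 left).
−30 → May 31, 1857 (end of May, 31 days; 261 left).
−31 → Apr 30, 1857 (end of Apr, 30 days; 230 left).
−30 → Mar 31, 1857 (end of Mar, 31 days; 200 left).
−31 → Feb 28, 1857 (end of Feb, 28 days; 169 left).
−28 → Jan 31, 1857 (end of Jan, 31 days; 141 left).
−31 → Dec 31, 1856 (end of Dec, 31 days; 110 left).
−31 → Nov 30, 1856 (end of Nov, 30 days; 79 left).
−30 → Oct 31, 1856 (end of Oct, 31 days; 49 left).
−31 → Sep 30, 1856 (end of Sep, 30 days; 18 left).
−18 → Sep 12, 1856.

September 12, 1856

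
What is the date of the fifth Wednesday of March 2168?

March 30, 2168

March 1, 2168 is a Tuesday.
The first Wednesday is therefore March 2 (1 days later).
The fifth Wednesday is 2 + 4×7 = March 30.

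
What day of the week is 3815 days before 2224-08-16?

Monday

Aug 16, 2224 is a Monday.
3815 mod 7 = 0, so 3815 days before a Monday is Monday − 0 = Monday.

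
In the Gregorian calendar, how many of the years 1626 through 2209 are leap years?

141

Multiples of 4 in [1626,2209]: 146.
Of those, multiples of 100: 6 (not leap unless ÷400).
Multiples of 400: 1.
Leap years = 146 − 6 + 1 = 141.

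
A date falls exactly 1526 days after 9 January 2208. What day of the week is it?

Jan 9, 2208 is a Saturday.
1526 mod 7 = 0, so 1526 days after a Saturday is Saturday + 0 = Saturday.

Saturday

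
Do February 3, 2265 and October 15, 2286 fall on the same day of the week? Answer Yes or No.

From Feb 3, 2265 to Oct 15, 2286 is 7924 days.
7924 mod 7 = 0, so they are the same weekday.
(Feb 3, 2265 is a Friday; Oct 15, 2286 is a Friday.)

Yes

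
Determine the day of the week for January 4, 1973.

Thursday

Doomsday rule: the anchor day for the 1900s is Wednesday. For year 73: 73÷12 = 6 r 1, and 1÷4 = 0, so 6+1+0 = 7.
Wednesday + 7 ≡ Wednesday — that's 1973's doomsday.
In January the doomsday date is Jan 3 (1973 is not a leap year).
Jan 4 is 1 day after Jan 3; 1 mod 7 = 1, so Wednesday + 1 = Thursday.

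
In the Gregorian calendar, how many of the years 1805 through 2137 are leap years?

81

Multiples of 4 in [1805,2137]: 83.
Of those, multiples of 100: 3 (not leap unless ÷400).
Multiples of 400: 1.
Leap years = 83 − 3 + 1 = 81.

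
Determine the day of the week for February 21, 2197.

Tuesday

Doomsday rule: the anchor day for the 2100s is Sunday. For year 97: 97÷12 = 8 r 1, and 1÷4 = 0, so 8+1+0 = 9.
Sunday + 9 ≡ Tuesday — that's 2197's doomsday.
In February the doomsday date is Feb 28 (2197 is not a leap year).
Feb 21 is 7 days before Feb 28; 7 mod 7 = 0, so Tuesday − 0 = Tuesday.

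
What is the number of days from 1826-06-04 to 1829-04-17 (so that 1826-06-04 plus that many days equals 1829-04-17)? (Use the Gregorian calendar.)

1048

Jun 4, 1826 → Jun 4, 1827: 365 days.
Jun 4, 1827 → Jun 4, 1828: 366 days (Feb 29, 1828 is in that span).
Jun 4, 1828 → Jul 4, 1828: 30 days (June has 30).
Jul 4, 1828 → Aug 4, 1828: 31 days (July has 31).
Aug 4, 1828 → Sep 4, 1828: 31 days (August has 31).
Sep 4, 1828 → Oct 4, 1828: 30 days (September has 30).
Oct 4, 1828 → Nov 4, 1828: 31 days (October has 31).
Nov 4, 1828 → Dec 4, 1828: 30 days (November has 30).
Dec 4, 1828 → Jan 4, 1829: 31 days (December has 31).
Jan 4, 1829 → Feb 4, 1829: 31 days (January has 31).
Feb 4, 1829 → Mar 4, 1829: 28 days (February has 28).
Mar 4, 1829 → Apr 4, 1829: 31 days (March has 31).
Apr 4, 1829 → Apr 17, 1829: 13 days.
Total: 1048 days.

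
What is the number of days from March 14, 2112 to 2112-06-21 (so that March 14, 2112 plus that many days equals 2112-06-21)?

99

Mar 14, 2112 → Apr 14, 2112: 31 days (March has 31).
Apr 14, 2112 → May 14, 2112: 30 days (April has 30).
May 14, 2112 → Jun 14, 2112: 31 days (May has 31).
Jun 14, 2112 → Jun 21, 2112: 7 days.
Total: 99 days.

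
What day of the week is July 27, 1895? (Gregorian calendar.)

Saturday

Doomsday rule: the anchor day for the 1800s is Friday. For year 95: 95÷12 = 7 r 11, and 11÷4 = 2, so 7+11+2 = 20.
Friday + 20 ≡ Thursday — that's 1895's doomsday.
In July the doomsday date is Jul 11.
Jul 27 is 16 days after Jul 11; 16 mod 7 = 2, so Thursday + 2 = Saturday.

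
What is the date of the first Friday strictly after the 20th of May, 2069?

May 20, 2069 is a Monday.
From Monday to the next Friday is 4 days.
May 20, 2069 + 4 = May 24, 2069.

May 24, 2069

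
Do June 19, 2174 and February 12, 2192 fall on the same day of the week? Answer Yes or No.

Yes

From Jun 19, 2174 to Feb 12, 2192 is 6447 days.
6447 mod 7 = 0, so they are the same weekday.
(Jun 19, 2174 is a Sunday; Feb 12, 2192 is a Sunday.)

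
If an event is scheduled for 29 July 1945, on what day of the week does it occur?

Sunday

January 1, 1945 is a Monday.
Jan 1, 1945 → Feb 1, 1945: 31 days (January has 31).
Feb 1, 1945 → Mar 1, 1945: 28 days (February has 28).
Mar 1, 1945 → Apr 1, 1945: 31 days (March has 31).
Apr 1, 1945 → May 1, 1945: 30 days (April has 30).
May 1, 1945 → Jun 1, 1945: 31 days (May has 31).
Jun 1, 1945 → Jul 1, 1945: 30 days (June has 30).
Jul 1, 1945 → Jul 29, 1945: 28 days.
Total: 209 days.
209 mod 7 = 6, so Monday + 6 = Sunday.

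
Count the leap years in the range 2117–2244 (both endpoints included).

Multiples of 4 in [2117,2244]: 32.
Of those, multiples of 100: 1 (not leap unless ÷400).
Multiples of 400: 0.
Leap years = 32 − 1 + 0 = 31.

31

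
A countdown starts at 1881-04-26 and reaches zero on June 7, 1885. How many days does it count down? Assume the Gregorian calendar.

1503

Apr 26, 1881 → Apr 26, 1882: 365 days.
Apr 26, 1882 → Apr 26, 1883: 365 days.
Apr 26, 1883 → Apr 26, 1884: 366 days (Feb 29, 1884 is in that span).
Apr 26, 1884 → Apr 26, 1885: 365 days.
Apr 26, 1885 → May 26, 1885: 30 days (April has 30).
May 26, 1885 → Jun 7, 1885: 12 days.
Total: 1503 days.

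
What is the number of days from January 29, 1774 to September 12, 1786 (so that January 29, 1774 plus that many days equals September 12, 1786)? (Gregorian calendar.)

Jan 29, 1774 → Jan 29, 1775: 365 days.
Jan 29, 1775 → Jan 29, 1776: 365 days.
Jan 29, 1776 → Jan 29, 1777: 366 days (Feb 29, 1776 is in that span).
Jan 29, 1777 → Jan 29, 1778: 365 days.
Jan 29, 1778 → Jan 29, 1779: 365 days.
Jan 29, 1779 → Jan 29, 1780: 365 days.
Jan 29, 1780 → Jan 29, 1781: 366 days (Feb 29, 1780 is in that span).
Jan 29, 1781 → Jan 29, 1782: 365 days.
Jan 29, 1782 → Jan 29, 1783: 365 days.
Jan 29, 1783 → Jan 29, 1784: 365 days.
Jan 29, 1784 → Jan 29, 1785: 366 days (Feb 29, 1784 is in that span).
Jan 29, 1785 → Jan 29, 1786: 365 days.
Jan 29, 1786 → Feb 28, 1786: 30 days (January has 31).
Feb 28, 1786 → Mar 28, 1786: 28 days (February has 28).
Mar 28, 1786 → Apr 28, 1786: 31 days (March has 31).
Apr 28, 1786 → May 28, 1786: 30 days (April has 30).
May 28, 1786 → Jun 28, 1786: 31 days (May has 31).
Jun 28, 1786 → Jul 28, 1786: 30 days (June has 30).
Jul 28, 1786 → Aug 28, 1786: 31 days (July has 31).
Aug 28, 1786 → Sep 12, 1786: 15 days.
Total: 4609 days.

4609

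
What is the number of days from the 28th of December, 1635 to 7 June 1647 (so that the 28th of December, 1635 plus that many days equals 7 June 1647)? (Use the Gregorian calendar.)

4179

Dec 28, 1635 → Dec 28, 1636: 366 days (Feb 29, 1636 is in that span).
Dec 28, 1636 → Dec 28, 1637: 365 days.
Dec 28, 1637 → Dec 28, 1638: 365 days.
Dec 28, 1638 → Dec 28, 1639: 365 days.
Dec 28, 1639 → Dec 28, 1640: 366 days (Feb 29, 1640 is in that span).
Dec 28, 1640 → Dec 28, 1641: 365 days.
Dec 28, 1641 → Dec 28, 1642: 365 days.
Dec 28, 1642 → Dec 28, 1643: 365 days.
Dec 28, 1643 → Dec 28, 1644: 366 days (Feb 29, 1644 is in that span).
Dec 28, 1644 → Dec 28, 1645: 365 days.
Dec 28, 1645 → Dec 28, 1646: 365 days.
Dec 28, 1646 → Jan 28, 1647: 31 days (December has 31).
Jan 28, 1647 → Feb 28, 1647: 31 days (January has 31).
Feb 28, 1647 → Mar 28, 1647: 28 days (February has 28).
Mar 28, 1647 → Apr 28, 1647: 31 days (March has 31).
Apr 28, 1647 → May 28, 1647: 30 days (April has 30).
May 28, 1647 → Jun 7, 1647: 10 days.
Total: 4179 days.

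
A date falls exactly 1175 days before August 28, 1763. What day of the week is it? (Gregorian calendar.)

Aug 28, 1763 is a Sunday.
1175 mod 7 = 6, so 1175 days before a Sunday is Sunday − 6 = Monday.

Monday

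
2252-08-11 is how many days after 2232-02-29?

7469

Feb 29, 2232 → Mar 1, 2233: 366 days.
Mar 1, 2233 → Mar 1, 2234: 365 days.
Mar 1, 2234 → Mar 1, 2235: 365 days.
Mar 1, 2235 → Mar 1, 2236: 366 days (Feb 29, 2236 is in that span).
Mar 1, 2236 → Mar 1, 2237: 365 days.
Mar 1, 2237 → Mar 1, 2238: 365 days.
Mar 1, 2238 → Mar 1, 2239: 365 days.
Mar 1, 2239 → Mar 1, 2240: 366 days (Feb 29, 2240 is in that span).
Mar 1, 2240 → Mar 1, 2241: 365 days.
Mar 1, 2241 → Mar 1, 2242: 365 days.
Mar 1, 2242 → Mar 1, 2243: 365 days.
Mar 1, 2243 → Mar 1, 2244: 366 days (Feb 29, 2244 is in that span).
Mar 1, 2244 → Mar 1, 2245: 365 days.
Mar 1, 2245 → Mar 1, 2246: 365 days.
Mar 1, 2246 → Mar 1, 2247: 365 days.
Mar 1, 2247 → Mar 1, 2248: 366 days (Feb 29, 2248 is in that span).
Mar 1, 2248 → Mar 1, 2249: 365 days.
Mar 1, 2249 → Mar 1, 2250: 365 days.
Mar 1, 2250 → Mar 1, 2251: 365 days.
Mar 1, 2251 → Mar 1, 2252: 366 days (Feb 29, 2252 is in that span).
Mar 1, 2252 → Apr 1, 2252: 31 days (March has 31).
Apr 1, 2252 → May 1, 2252: 30 days (April has 30).
May 1, 2252 → Jun 1, 2252: 31 days (May has 31).
Jun 1, 2252 → Jul 1, 2252: 30 days (June has 30).
Jul 1, 2252 → Aug 1, 2252: 31 days (July has 31).
Aug 1, 2252 → Aug 11, 2252: 10 days.
Total: 7469 days.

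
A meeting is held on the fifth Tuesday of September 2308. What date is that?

September 29, 2308

September 1, 2308 is a Tuesday.
The first Tuesday is therefore September 1 (same day).
The fifth Tuesday is 1 + 4×7 = September 29.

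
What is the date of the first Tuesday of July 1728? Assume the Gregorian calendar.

July 1, 1728 is a Thursday.
The first Tuesday is therefore July 6 (5 days later).

July 6, 1728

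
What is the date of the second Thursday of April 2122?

April 9, 2122

April 1, 2122 is a Wednesday.
The first Thursday is therefore April 2 (1 days later).
The second Thursday is 2 + 1×7 = April 9.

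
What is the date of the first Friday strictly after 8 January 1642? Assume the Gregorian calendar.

January 10, 1642

Jan 8, 1642 is a Wednesday.
From Wednesday to the next Friday is 2 days.
Jan 8, 1642 + 2 = Jan 10, 1642.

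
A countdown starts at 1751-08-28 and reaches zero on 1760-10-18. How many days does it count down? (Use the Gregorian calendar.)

3339

Aug 28, 1751 → Aug 28, 1752: 366 days (Feb 29, 1752 is in that span).
Aug 28, 1752 → Aug 28, 1753: 365 days.
Aug 28, 1753 → Aug 28, 1754: 365 days.
Aug 28, 1754 → Aug 28, 1755: 365 days.
Aug 28, 1755 → Aug 28, 1756: 366 days (Feb 29, 1756 is in that span).
Aug 28, 1756 → Aug 28, 1757: 365 days.
Aug 28, 1757 → Aug 28, 1758: 365 days.
Aug 28, 1758 → Aug 28, 1759: 365 days.
Aug 28, 1759 → Aug 28, 1760: 366 days (Feb 29, 1760 is in that span).
Aug 28, 1760 → Sep 28, 1760: 31 days (August has 31).
Sep 28, 1760 → Oct 18, 1760: 20 days.
Total: 3339 days.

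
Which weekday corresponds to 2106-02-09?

Doomsday rule: the anchor day for the 2100s is Sunday. For year 06: 6÷12 = 0 r 6, and 6÷4 = 1, so 0+6+1 = 7.
Sunday + 7 ≡ Sunday — that's 2106's doomsday.
In February the doomsday date is Feb 28 (2106 is not a leap year).
Feb 9 is 19 days before Feb 28; 19 mod 7 = 5, so Sunday − 5 = Tuesday.

Tuesday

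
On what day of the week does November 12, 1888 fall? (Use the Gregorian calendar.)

Doomsday rule: the anchor day for the 1800s is Friday. For year 88: 88÷12 = 7 r 4, and 4÷4 = 1, so 7+4+1 = 12.
Friday + 12 ≡ Wednesday — that's 1888's doomsday.
In November the doomsday date is Nov 7.
Nov 12 is 5 days after Nov 7; 5 mod 7 = 5, so Wednesday + 5 = Monday.

Monday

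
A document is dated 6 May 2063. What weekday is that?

January 1, 2063 is a Monday.
Jan 1, 2063 → Feb 1, 2063: 31 days (January has 31).
Feb 1, 2063 → Mar 1, 2063: 28 days (February has 28).
Mar 1, 2063 → Apr 1, 2063: 31 days (March has 31).
Apr 1, 2063 → May 1, 2063: 30 days (April has 30).
May 1, 2063 → May 6, 2063: 5 days.
Total: 125 days.
125 mod 7 = 6, so Monday + 6 = Sunday.

Sunday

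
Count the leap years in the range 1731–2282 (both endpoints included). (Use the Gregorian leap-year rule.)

134

Multiples of 4 in [1731,2282]: 138.
Of those, multiples of 100: 5 (not leap unless ÷400).
Multiples of 400: 1.
Leap years = 138 − 5 + 1 = 134.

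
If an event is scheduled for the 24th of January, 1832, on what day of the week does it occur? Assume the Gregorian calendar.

Tuesday

Doomsday rule: the anchor day for the 1800s is Friday. For year 32: 32÷12 = 2 r 8, and 8÷4 = 2, so 2+8+2 = 12.
Friday + 12 ≡ Wednesday — that's 1832's doomsday.
In January the doomsday date is Jan 4 (1832 is a leap year (divisible by 4)).
Jan 24 is 20 days after Jan 4; 20 mod 7 = 6, so Wednesday + 6 = Tuesday.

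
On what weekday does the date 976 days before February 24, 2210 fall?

Feb 24, 2210 is a Saturday.
976 mod 7 = 3, so 976 days before a Saturday is Saturday − 3 = Wednesday.

Wednesday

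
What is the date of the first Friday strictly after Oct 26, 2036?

October 31, 2036

Oct 26, 2036 is a Sunday.
From Sunday to the next Friday is 5 days.
Oct 26, 2036 + 5 = Oct 31, 2036.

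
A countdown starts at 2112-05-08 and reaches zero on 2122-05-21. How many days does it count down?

3665

May 8, 2112 → May 8, 2113: 365 days.
May 8, 2113 → May 8, 2114: 365 days.
May 8, 2114 → May 8, 2115: 365 days.
May 8, 2115 → May 8, 2116: 366 days (Feb 29, 2116 is in that span).
May 8, 2116 → May 8, 2117: 365 days.
May 8, 2117 → May 8, 2118: 365 days.
May 8, 2118 → May 8, 2119: 365 days.
May 8, 2119 → May 8, 2120: 366 days (Feb 29, 2120 is in that span).
May 8, 2120 → May 8, 2121: 365 days.
May 8, 2121 → Jun 8, 2121: 31 days (May has 31).
Jun 8, 2121 → Jul 8, 2121: 30 days (June has 30).
Jul 8, 2121 → Aug 8, 2121: 31 days (July has 31).
Aug 8, 2121 → Sep 8, 2121: 31 days (August has 31).
Sep 8, 2121 → Oct 8, 2121: 30 days (September has 30).
Oct 8, 2121 → Nov 8, 2121: 31 days (October has 31).
Nov 8, 2121 → Dec 8, 2121: 30 days (November has 30).
Dec 8, 2121 → Jan 8, 2122: 31 days (December has 31).
Jan 8, 2122 → Feb 8, 2122: 31 days (January has 31).
Feb 8, 2122 → Mar 8, 2122: 28 days (February has 28).
Mar 8, 2122 → Apr 8, 2122: 31 days (March has 31).
Apr 8, 2122 → May 8, 2122: 30 days (April has 30).
May 8, 2122 → May 21, 2122: 13 days.
Total: 3665 days.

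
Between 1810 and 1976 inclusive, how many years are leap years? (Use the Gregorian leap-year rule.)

Multiples of 4 in [1810,1976]: 42.
Of those, multiples of 100: 1 (not leap unless ÷400).
Multiples of 400: 0.
Leap years = 42 − 1 + 0 = 41.

41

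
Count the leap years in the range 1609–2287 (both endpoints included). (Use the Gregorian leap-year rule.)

Multiples of 4 in [1609,2287]: 169.
Of those, multiples of 100: 6 (not leap unless ÷400).
Multiples of 400: 1.
Leap years = 169 − 6 + 1 = 164.

164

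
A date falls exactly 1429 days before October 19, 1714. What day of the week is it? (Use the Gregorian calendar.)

Oct 19, 1714 is a Friday.
1429 mod 7 = 1, so 1429 days before a Friday is Friday − 1 = Thursday.

Thursday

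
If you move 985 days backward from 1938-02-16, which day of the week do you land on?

Feb 16, 1938 is a Wednesday.
985 mod 7 = 5, so 985 days before a Wednesday is Wednesday − 5 = Friday.

Friday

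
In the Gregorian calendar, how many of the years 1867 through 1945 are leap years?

Multiples of 4 in [1867,1945]: 20.
Of those, multiples of 100: 1 (not leap unless ÷400).
Multiples of 400: 0.
Leap years = 20 − 1 + 0 = 19.

19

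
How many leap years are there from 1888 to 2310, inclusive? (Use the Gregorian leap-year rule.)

Multiples of 4 in [1888,2310]: 106.
Of those, multiples of 100: 5 (not leap unless ÷400).
Multiples of 400: 1.
Leap years = 106 − 5 + 1 = 102.

102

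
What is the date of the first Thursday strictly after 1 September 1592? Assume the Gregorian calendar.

Sep 1, 1592 is a Tuesday.
From Tuesday to the next Thursday is 2 days.
Sep 1, 1592 + 2 = Sep 3, 1592.

September 3, 1592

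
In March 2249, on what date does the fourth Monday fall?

March 1, 2249 is a Thursday.
The first Monday is therefore March 5 (4 days later).
The fourth Monday is 5 + 3×7 = March 26.

March 26, 2249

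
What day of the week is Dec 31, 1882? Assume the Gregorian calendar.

Sunday

Doomsday rule: the anchor day for the 1800s is Friday. For year 82: 82÷12 = 6 r 10, and 10÷4 = 2, so 6+10+2 = 18.
Friday + 18 ≡ Tuesday — that's 1882's doomsday.
In December the doomsday date is Dec 12.
Dec 31 is 19 days after Dec 12; 19 mod 7 = 5, so Tuesday + 5 = Sunday.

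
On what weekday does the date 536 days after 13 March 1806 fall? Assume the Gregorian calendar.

Monday

First find the weekday of Mar 13, 1806. Doomsday rule: the anchor day for the 1800s is Friday. For year 06: 6÷12 = 0 r 6, and 6÷4 = 1, so 0+6+1 = 7.
Friday + 7 ≡ Friday — that's 1806's doomsday.
In March the doomsday date is Mar 14.
Mar 13 is 1 day before Mar 14; 1 mod 7 = 1, so Friday − 1 = Thursday.
536 mod 7 = 4, so 536 days after a Thursday is Thursday + 4 = Monday.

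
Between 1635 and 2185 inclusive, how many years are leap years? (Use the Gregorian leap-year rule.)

134

Multiples of 4 in [1635,2185]: 138.
Of those, multiples of 100: 5 (not leap unless ÷400).
Multiples of 400: 1.
Leap years = 138 − 5 + 1 = 134.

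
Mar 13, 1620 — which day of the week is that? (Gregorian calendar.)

Friday

Doomsday rule: the anchor day for the 1600s is Tuesday. For year 20: 20÷12 = 1 r 8, and 8÷4 = 2, so 1+8+2 = 11.
Tuesday + 11 ≡ Saturday — that's 1620's doomsday.
In March the doomsday date is Mar 14.
Mar 13 is 1 day before Mar 14; 1 mod 7 = 1, so Saturday − 1 = Friday.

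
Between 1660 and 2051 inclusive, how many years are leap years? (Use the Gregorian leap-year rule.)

95

Multiples of 4 in [1660,2051]: 98.
Of those, multiples of 100: 4 (not leap unless ÷400).
Multiples of 400: 1.
Leap years = 98 − 4 + 1 = 95.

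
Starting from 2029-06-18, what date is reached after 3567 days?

+365 (one year) → Jun 18, 2030 (3202 left).
+365 (one year) → Jun 18, 2031 (2837 left).
+366 (one year; includes Feb 29, 2032) → Jun 18, 2032 (2471 left).
+365 (one year) → Jun 18, 2033 (2106 left).
+365 (one year) → Jun 18, 2034 (1741 left).
+365 (one year) → Jun 18, 2035 (1376 left).
+366 (one year; includes Feb 29, 2036) → Jun 18, 2036 (1010 left).
+365 (one year) → Jun 18, 2037 (645 left).
+365 (one year) → Jun 18, 2038 (280 left).
Jun has 30 days: +13 → Jul 1, 2038 (267 left).
Jul has 31 days: +31 → Aug 1, 2038 (236 left).
Aug has 31 days: +31 → Sep 1, 2038 (205 left).
Sep has 30 days: +30 → Oct 1, 2038 (175 left).
Oct has 31 days: +31 → Nov 1, 2038 (144 left).
Nov has 30 days: +30 → Dec 1, 2038 (114 left).
Dec has 31 days: +31 → Jan 1, 2039 (83 left).
Jan has 31 days: +31 → Feb 1, 2039 (52 left).
Feb has 28 days: +28 → Mar 1, 2039 (24 left).
+24 → Mar 25, 2039.

March 25, 2039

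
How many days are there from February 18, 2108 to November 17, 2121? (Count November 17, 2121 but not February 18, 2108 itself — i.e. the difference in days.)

5021

Feb 18, 2108 → Feb 18, 2109: 366 days (Feb 29, 2108 is in that span).
Feb 18, 2109 → Feb 18, 2110: 365 days.
Feb 18, 2110 → Feb 18, 2111: 365 days.
Feb 18, 2111 → Feb 18, 2112: 365 days.
Feb 18, 2112 → Feb 18, 2113: 366 days (Feb 29, 2112 is in that span).
Feb 18, 2113 → Feb 18, 2114: 365 days.
Feb 18, 2114 → Feb 18, 2115: 365 days.
Feb 18, 2115 → Feb 18, 2116: 365 days.
Feb 18, 2116 → Feb 18, 2117: 366 days (Feb 29, 2116 is in that span).
Feb 18, 2117 → Feb 18, 2118: 365 days.
Feb 18, 2118 → Feb 18, 2119: 365 days.
Feb 18, 2119 → Feb 18, 2120: 365 days.
Feb 18, 2120 → Feb 18, 2121: 366 days (Feb 29, 2120 is in that span).
Feb 18, 2121 → Mar 18, 2121: 28 days (February has 28).
Mar 18, 2121 → Apr 18, 2121: 31 days (March has 31).
Apr 18, 2121 → May 18, 2121: 30 days (April has 30).
May 18, 2121 → Jun 18, 2121: 31 days (May has 31).
Jun 18, 2121 → Jul 18, 2121: 30 days (June has 30).
Jul 18, 2121 → Aug 18, 2121: 31 days (July has 31).
Aug 18, 2121 → Sep 18, 2121: 31 days (August has 31).
Sep 18, 2121 → Oct 18, 2121: 30 days (September has 30).
Oct 18, 2121 → Nov 17, 2121: 30 days.
Total: 5021 days.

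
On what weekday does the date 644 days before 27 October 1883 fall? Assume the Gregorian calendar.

Oct 27, 1883 is a Saturday.
644 mod 7 = 0, so 644 days before a Saturday is Saturday − 0 = Saturday.

Saturday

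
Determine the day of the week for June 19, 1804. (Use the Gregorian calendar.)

Tuesday

Doomsday rule: the anchor day for the 1800s is Friday. For year 04: 4÷12 = 0 r 4, and 4÷4 = 1, so 0+4+1 = 5.
Friday + 5 ≡ Wednesday — that's 1804's doomsday.
In June the doomsday date is Jun 6.
Jun 19 is 13 days after Jun 6; 13 mod 7 = 6, so Wednesday + 6 = Tuesday.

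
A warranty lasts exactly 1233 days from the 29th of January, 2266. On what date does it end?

+365 (one year) → Jan 29, 2267 (868 left).
+365 (one year) → Jan 29, 2268 (503 left).
+366 (one year; includes Feb 29, 2268) → Jan 29, 2269 (137 left).
Jan has 31 days: +3 → Feb 1, 2269 (134 left).
Feb has 28 days: +28 → Mar 1, 2269 (106 left).
Mar has 31 days: +31 → Apr 1, 2269 (75 left).
Apr has 30 days: +30 → May 1, 2269 (45 left).
May has 31 days: +31 → Jun 1, 2269 (14 left).
+14 → Jun 15, 2269.

June 15, 2269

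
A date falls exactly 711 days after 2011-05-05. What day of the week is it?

May 5, 2011 is a Thursday.
711 mod 7 = 4, so 711 days after a Thursday is Thursday + 4 = Monday.

Monday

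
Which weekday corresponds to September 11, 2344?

Doomsday rule: the anchor day for the 2300s is Wednesday. For year 44: 44÷12 = 3 r 8, and 8÷4 = 2, so 3+8+2 = 13.
Wednesday + 13 ≡ Tuesday — that's 2344's doomsday.
In September the doomsday date is Sep 5.
Sep 11 is 6 days after Sep 5; 6 mod 7 = 6, so Tuesday + 6 = Monday.

Monday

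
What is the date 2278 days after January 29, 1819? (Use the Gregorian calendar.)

April 25, 1825

+365 (one year) → Jan 29, 1820 (1913 left).
+366 (one year; includes Feb 29, 1820) → Jan 29, 1821 (1547 left).
+365 (one year) → Jan 29, 1822 (1182 left).
+365 (one year) → Jan 29, 1823 (817 left).
+365 (one year) → Jan 29, 1824 (452 left).
+366 (one year; includes Feb 29, 1824) → Jan 29, 1825 (86 left).
Jan has 31 days: +3 → Feb 1, 1825 (83 left).
Feb has 28 days: +28 → Mar 1, 1825 (55 left).
Mar has 31 days: +31 → Apr 1, 1825 (24 left).
+24 → Apr 25, 1825.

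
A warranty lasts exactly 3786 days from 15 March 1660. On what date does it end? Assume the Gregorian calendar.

+365 (one year) → Mar 15, 1661 (3421 left).
+365 (one year) → Mar 15, 1662 (3056 left).
+365 (one year) → Mar 15, 1663 (2691 left).
+366 (one year; includes Feb 29, 1664) → Mar 15, 1664 (2325 left).
+365 (one year) → Mar 15, 1665 (1960 left).
+365 (one year) → Mar 15, 1666 (1595 left).
+365 (one year) → Mar 15, 1667 (1230 left).
+366 (one year; includes Feb 29, 1668) → Mar 15, 1668 (864 left).
+365 (one year) → Mar 15, 1669 (499 left).
+365 (one year) → Mar 15, 1670 (134 left).
Mar has 31 days: +17 → Apr 1, 1670 (117 left).
Apr has 30 days: +30 → May 1, 1670 (87 left).
May has 31 days: +31 → Jun 1, 1670 (56 left).
Jun has 30 days: +30 → Jul 1, 1670 (26 left).
+26 → Jul 27, 1670.

July 27, 1670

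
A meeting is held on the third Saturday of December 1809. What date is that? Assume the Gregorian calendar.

December 1, 1809 is a Friday.
The first Saturday is therefore December 2 (1 days later).
The third Saturday is 2 + 2×7 = December 16.

December 16, 1809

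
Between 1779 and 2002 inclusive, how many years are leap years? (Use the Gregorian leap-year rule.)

54

Multiples of 4 in [1779,2002]: 56.
Of those, multiples of 100: 3 (not leap unless ÷400).
Multiples of 400: 1.
Leap years = 56 − 3 + 1 = 54.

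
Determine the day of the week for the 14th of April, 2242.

January 1, 2242 is a Saturday.
Jan 1, 2242 → Feb 1, 2242: 31 days (January has 31).
Feb 1, 2242 → Mar 1, 2242: 28 days (February has 28).
Mar 1, 2242 → Apr 1, 2242: 31 days (March has 31).
Apr 1, 2242 → Apr 14, 2242: 13 days.
Total: 103 days.
103 mod 7 = 5, so Saturday + 5 = Thursday.

Thursday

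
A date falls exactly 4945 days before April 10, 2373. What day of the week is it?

Apr 10, 2373 is a Tuesday.
4945 mod 7 = 3, so 4945 days before a Tuesday is Tuesday − 3 = Saturday.

Saturday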